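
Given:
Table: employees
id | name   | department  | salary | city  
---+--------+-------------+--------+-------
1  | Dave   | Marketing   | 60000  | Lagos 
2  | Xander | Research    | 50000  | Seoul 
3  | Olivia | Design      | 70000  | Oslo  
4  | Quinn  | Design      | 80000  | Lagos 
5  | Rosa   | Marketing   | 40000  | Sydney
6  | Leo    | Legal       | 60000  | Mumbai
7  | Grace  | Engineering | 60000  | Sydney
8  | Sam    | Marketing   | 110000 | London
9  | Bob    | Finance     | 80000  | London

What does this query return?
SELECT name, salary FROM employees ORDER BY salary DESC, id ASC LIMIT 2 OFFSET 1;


Sort by salary DESC (id ASC tiebreak), then skip 1 and take 2
Rows 2 through 3

2 rows:
Quinn, 80000
Bob, 80000


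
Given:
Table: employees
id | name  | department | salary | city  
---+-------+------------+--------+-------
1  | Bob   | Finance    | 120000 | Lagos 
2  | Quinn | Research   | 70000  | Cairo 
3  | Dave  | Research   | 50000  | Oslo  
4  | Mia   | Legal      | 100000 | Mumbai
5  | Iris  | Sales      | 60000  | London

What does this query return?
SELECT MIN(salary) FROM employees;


Salaries: 120000, 70000, 50000, 100000, 60000
MIN = 50000

50000


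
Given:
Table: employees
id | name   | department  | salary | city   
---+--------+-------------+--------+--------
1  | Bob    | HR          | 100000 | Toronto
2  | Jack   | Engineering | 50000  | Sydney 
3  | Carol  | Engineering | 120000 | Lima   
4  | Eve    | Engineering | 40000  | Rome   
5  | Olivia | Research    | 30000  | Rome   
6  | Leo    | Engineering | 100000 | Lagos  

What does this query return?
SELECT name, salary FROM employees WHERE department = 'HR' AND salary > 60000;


Filtering: department = 'HR' AND salary > 60000
Matching: 1 rows

1 rows:
Bob, 100000


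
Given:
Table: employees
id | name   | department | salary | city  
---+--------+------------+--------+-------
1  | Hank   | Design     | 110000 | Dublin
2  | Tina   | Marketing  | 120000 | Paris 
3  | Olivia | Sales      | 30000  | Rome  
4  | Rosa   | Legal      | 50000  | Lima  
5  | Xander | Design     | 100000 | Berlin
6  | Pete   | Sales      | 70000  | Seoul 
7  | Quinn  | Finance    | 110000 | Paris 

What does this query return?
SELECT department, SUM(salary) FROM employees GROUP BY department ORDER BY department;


Summing salary within each department:
  Design: 110000 + 100000 = 210000
  Finance: 110000 = 110000
  Legal: 50000 = 50000
  Marketing: 120000 = 120000
  Sales: 30000 + 70000 = 100000


5 groups:
Design, 210000
Finance, 110000
Legal, 50000
Marketing, 120000
Sales, 100000


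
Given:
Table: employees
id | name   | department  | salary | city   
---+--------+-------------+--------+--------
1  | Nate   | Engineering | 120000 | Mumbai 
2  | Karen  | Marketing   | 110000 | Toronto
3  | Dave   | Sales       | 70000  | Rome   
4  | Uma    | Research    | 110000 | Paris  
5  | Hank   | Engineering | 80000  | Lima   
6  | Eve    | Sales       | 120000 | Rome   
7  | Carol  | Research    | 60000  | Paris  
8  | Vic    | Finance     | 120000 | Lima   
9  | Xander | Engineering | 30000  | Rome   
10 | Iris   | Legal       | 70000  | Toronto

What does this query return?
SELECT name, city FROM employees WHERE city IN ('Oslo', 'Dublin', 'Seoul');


Filtering: city IN ('Oslo', 'Dublin', 'Seoul')
Matching: 0 rows

Empty result set (0 rows)


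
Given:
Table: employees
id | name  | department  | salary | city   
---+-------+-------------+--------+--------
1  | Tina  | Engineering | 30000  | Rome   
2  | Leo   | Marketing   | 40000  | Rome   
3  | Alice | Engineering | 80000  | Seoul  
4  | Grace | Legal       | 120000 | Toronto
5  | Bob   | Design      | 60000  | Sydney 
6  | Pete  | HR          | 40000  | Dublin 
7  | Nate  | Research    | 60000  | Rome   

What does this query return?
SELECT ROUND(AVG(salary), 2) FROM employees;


SUM(salary) = 430000
COUNT = 7
ROUND(AVG, 2) = ROUND(430000 / 7, 2) = 61428.57

61428.57


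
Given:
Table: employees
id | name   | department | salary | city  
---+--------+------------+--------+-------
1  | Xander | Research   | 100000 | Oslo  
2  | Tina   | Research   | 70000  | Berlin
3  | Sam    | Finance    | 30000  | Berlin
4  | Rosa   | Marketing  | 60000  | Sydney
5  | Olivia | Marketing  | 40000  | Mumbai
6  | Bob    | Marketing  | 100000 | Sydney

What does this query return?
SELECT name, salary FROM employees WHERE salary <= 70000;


Filtering: salary <= 70000
Matching: 4 rows

4 rows:
Tina, 70000
Sam, 30000
Rosa, 60000
Olivia, 40000


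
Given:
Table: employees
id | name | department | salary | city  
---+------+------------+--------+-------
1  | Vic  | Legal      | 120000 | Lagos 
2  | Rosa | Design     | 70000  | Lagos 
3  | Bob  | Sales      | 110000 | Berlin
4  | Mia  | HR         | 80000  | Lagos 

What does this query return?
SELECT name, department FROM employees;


Projecting columns: name, department

4 rows:
Vic, Legal
Rosa, Design
Bob, Sales
Mia, HR


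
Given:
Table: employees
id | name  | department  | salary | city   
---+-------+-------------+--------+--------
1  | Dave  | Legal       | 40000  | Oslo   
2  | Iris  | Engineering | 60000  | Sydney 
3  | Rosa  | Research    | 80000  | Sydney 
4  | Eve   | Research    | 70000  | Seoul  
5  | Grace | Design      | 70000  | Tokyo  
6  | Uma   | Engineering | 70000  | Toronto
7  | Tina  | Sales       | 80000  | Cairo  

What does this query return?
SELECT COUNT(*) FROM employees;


COUNT(*) counts all rows

7


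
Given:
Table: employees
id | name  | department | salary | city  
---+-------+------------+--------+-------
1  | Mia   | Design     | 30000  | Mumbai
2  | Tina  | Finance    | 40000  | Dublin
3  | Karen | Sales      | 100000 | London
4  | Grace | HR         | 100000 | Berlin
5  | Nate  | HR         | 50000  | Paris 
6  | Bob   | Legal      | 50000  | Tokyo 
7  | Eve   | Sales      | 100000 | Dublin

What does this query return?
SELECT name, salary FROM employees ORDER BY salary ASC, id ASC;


Sorting by salary ASC, then id ASC for ties

7 rows:
Mia, 30000
Tina, 40000
Nate, 50000
Bob, 50000
Karen, 100000
Grace, 100000
Eve, 100000


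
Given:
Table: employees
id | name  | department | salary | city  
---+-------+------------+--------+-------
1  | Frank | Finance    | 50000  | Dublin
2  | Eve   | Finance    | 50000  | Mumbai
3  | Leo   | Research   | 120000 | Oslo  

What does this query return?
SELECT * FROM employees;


SELECT * returns all 3 rows with all columns

3 rows:
1, Frank, Finance, 50000, Dublin
2, Eve, Finance, 50000, Mumbai
3, Leo, Research, 120000, Oslo


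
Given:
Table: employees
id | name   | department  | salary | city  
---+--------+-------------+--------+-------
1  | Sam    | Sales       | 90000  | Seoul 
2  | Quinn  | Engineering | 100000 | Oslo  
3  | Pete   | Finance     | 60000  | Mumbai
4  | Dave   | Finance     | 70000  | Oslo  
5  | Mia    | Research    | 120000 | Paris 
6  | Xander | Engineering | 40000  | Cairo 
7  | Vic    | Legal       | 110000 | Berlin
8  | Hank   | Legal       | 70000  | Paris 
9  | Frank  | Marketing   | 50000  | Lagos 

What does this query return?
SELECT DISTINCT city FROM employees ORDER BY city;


All 'city' values (row order): Seoul, Oslo, Mumbai, Oslo, Paris, Cairo, Berlin, Paris, Lagos
Removing duplicates leaves 7 unique value(s).

7 values:
Berlin
Cairo
Lagos
Mumbai
Oslo
Paris
Seoul


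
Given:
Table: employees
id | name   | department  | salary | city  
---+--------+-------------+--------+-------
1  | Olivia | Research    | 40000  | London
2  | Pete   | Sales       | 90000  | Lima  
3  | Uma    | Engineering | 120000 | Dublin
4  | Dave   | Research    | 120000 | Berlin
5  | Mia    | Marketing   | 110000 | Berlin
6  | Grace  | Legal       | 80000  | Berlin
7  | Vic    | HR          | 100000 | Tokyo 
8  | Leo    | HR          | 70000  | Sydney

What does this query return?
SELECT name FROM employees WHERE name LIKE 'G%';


LIKE 'G%' matches names starting with 'G'
Matching: 1

1 rows:
Grace


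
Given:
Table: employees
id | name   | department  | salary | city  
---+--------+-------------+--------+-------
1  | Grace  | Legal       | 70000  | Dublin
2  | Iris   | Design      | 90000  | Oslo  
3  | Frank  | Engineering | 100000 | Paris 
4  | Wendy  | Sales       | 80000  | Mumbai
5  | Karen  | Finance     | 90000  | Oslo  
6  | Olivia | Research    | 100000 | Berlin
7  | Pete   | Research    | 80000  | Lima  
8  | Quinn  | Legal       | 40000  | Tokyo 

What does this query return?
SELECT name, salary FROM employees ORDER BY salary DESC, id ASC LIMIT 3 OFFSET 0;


Sort by salary DESC (id ASC tiebreak), then skip 0 and take 3
Rows 1 through 3

3 rows:
Frank, 100000
Olivia, 100000
Iris, 90000


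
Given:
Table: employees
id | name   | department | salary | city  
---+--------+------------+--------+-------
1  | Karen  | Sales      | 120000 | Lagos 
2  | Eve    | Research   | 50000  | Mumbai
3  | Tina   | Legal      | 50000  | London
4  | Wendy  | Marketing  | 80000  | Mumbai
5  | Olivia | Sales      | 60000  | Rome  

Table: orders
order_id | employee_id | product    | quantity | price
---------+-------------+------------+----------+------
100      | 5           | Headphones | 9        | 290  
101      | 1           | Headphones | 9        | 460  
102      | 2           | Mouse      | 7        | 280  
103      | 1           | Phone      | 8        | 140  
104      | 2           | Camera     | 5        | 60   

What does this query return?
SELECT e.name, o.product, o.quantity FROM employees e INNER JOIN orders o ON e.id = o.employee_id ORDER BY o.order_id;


Joining employees.id = orders.employee_id:
  employee Olivia (id=5) -> order Headphones
  employee Karen (id=1) -> order Headphones
  employee Eve (id=2) -> order Mouse
  employee Karen (id=1) -> order Phone
  employee Eve (id=2) -> order Camera


5 rows:
Olivia, Headphones, 9
Karen, Headphones, 9
Eve, Mouse, 7
Karen, Phone, 8
Eve, Camera, 5


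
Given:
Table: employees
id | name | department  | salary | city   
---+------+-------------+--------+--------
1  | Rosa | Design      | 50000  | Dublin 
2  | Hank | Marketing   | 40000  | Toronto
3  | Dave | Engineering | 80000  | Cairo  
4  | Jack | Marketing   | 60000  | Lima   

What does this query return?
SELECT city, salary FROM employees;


Projecting columns: city, salary

4 rows:
Dublin, 50000
Toronto, 40000
Cairo, 80000
Lima, 60000


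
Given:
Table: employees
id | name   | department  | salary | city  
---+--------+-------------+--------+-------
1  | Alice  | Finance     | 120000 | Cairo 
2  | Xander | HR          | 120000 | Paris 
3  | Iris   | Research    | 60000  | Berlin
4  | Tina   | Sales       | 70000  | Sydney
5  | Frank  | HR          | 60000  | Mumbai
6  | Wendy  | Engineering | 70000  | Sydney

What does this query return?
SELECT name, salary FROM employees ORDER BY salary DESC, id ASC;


Sorting by salary DESC, then id ASC for ties

6 rows:
Alice, 120000
Xander, 120000
Tina, 70000
Wendy, 70000
Iris, 60000
Frank, 60000


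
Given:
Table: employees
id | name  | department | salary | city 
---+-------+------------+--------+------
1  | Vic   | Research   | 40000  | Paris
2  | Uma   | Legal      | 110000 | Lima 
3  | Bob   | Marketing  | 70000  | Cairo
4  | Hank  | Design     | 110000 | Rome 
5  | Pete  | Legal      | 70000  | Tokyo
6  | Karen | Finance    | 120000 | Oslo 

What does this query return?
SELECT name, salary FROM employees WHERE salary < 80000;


Filtering: salary < 80000
Matching: 3 rows

3 rows:
Vic, 40000
Bob, 70000
Pete, 70000


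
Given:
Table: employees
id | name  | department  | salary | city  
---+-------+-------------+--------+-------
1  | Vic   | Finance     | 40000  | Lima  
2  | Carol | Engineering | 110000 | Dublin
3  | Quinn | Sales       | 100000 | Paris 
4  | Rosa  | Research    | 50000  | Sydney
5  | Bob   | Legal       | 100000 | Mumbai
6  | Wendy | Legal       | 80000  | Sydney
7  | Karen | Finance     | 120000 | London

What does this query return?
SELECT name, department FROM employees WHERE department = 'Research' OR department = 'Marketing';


Filtering: department = 'Research' OR 'Marketing'
Matching: 1 rows

1 rows:
Rosa, Research


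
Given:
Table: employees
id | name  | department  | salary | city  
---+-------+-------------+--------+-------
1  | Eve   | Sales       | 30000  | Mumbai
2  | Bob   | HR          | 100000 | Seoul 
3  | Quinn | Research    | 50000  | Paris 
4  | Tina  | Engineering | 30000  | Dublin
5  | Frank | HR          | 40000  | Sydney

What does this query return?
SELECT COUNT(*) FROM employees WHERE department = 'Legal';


Counting rows where department = 'Legal'


0


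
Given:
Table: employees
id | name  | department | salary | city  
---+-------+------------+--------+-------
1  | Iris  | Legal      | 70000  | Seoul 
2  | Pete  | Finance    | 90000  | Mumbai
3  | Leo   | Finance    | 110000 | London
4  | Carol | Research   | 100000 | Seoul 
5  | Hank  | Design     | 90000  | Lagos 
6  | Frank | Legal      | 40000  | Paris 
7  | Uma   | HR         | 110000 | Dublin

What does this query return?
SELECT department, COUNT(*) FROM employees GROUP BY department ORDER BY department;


Assigning each row to its department group:
  Iris -> Legal
  Pete -> Finance
  Leo -> Finance
  Carol -> Research
  Hank -> Design
  Frank -> Legal
  Uma -> HR


5 groups:
Design, 1
Finance, 2
HR, 1
Legal, 2
Research, 1


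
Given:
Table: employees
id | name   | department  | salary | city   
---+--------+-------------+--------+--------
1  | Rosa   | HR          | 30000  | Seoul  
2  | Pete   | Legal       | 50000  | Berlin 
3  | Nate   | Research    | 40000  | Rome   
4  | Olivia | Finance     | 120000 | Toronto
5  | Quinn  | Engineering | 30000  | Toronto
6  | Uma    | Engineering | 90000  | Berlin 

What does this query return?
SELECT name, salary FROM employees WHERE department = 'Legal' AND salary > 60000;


Filtering: department = 'Legal' AND salary > 60000
Matching: 0 rows

Empty result set (0 rows)


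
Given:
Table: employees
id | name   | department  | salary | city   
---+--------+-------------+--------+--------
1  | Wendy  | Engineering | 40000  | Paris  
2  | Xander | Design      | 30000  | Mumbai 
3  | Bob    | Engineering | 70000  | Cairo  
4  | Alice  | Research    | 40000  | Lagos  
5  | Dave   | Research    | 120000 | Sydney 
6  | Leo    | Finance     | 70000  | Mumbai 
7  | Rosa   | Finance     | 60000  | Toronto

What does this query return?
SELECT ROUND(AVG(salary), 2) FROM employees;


SUM(salary) = 430000
COUNT = 7
ROUND(AVG, 2) = ROUND(430000 / 7, 2) = 61428.57

61428.57


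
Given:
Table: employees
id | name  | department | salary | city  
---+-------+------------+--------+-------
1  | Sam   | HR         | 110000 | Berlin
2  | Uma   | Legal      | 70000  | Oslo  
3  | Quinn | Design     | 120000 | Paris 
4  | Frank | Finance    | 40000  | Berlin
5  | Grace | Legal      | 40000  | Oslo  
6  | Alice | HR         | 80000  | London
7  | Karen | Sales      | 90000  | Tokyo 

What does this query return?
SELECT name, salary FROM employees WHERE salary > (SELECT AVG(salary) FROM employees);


Subquery: AVG(salary) = 78571.43
Filtering: salary > 78571.43
  Sam (110000) -> MATCH
  Quinn (120000) -> MATCH
  Alice (80000) -> MATCH
  Karen (90000) -> MATCH


4 rows:
Sam, 110000
Quinn, 120000
Alice, 80000
Karen, 90000


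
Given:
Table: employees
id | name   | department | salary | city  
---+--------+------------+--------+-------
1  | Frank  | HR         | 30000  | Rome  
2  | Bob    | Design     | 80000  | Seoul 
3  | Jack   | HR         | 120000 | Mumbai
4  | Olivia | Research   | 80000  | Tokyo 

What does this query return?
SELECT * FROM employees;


SELECT * returns all 4 rows with all columns

4 rows:
1, Frank, HR, 30000, Rome
2, Bob, Design, 80000, Seoul
3, Jack, HR, 120000, Mumbai
4, Olivia, Research, 80000, Tokyo


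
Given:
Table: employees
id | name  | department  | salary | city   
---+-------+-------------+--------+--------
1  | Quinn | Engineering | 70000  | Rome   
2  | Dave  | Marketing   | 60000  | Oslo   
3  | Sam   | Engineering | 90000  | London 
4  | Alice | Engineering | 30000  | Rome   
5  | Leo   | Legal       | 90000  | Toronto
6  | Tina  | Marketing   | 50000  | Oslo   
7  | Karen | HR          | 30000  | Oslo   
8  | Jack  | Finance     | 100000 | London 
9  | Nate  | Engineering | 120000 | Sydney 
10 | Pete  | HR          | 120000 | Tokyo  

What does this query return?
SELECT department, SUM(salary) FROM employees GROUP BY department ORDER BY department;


Summing salary within each department:
  Engineering: 70000 + 90000 + 30000 + 120000 = 310000
  Finance: 100000 = 100000
  HR: 30000 + 120000 = 150000
  Legal: 90000 = 90000
  Marketing: 60000 + 50000 = 110000


5 groups:
Engineering, 310000
Finance, 100000
HR, 150000
Legal, 90000
Marketing, 110000


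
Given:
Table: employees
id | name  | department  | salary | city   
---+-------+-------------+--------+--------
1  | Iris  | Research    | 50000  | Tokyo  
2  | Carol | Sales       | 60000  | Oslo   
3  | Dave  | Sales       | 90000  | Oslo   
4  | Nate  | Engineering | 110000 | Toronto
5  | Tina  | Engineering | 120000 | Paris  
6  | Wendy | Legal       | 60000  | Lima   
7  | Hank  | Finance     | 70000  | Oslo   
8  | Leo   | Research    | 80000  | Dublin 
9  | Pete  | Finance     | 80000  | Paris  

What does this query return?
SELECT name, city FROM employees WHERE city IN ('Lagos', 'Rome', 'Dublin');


Filtering: city IN ('Lagos', 'Rome', 'Dublin')
Matching: 1 rows

1 rows:
Leo, Dublin


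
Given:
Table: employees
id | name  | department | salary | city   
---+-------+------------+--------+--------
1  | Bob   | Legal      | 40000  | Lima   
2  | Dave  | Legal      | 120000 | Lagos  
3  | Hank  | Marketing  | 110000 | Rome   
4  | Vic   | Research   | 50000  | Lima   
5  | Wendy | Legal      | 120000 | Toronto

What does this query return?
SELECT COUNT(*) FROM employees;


COUNT(*) counts all rows

5


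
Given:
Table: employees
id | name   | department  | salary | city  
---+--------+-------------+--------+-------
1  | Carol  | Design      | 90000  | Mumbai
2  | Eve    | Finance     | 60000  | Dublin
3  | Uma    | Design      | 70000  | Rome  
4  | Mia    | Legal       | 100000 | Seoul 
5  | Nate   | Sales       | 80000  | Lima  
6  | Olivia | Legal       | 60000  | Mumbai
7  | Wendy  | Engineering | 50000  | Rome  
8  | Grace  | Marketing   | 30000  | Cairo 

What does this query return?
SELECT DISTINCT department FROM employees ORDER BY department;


All 'department' values (row order): Design, Finance, Design, Legal, Sales, Legal, Engineering, Marketing
Removing duplicates leaves 6 unique value(s).

6 values:
Design
Engineering
Finance
Legal
Marketing
Sales


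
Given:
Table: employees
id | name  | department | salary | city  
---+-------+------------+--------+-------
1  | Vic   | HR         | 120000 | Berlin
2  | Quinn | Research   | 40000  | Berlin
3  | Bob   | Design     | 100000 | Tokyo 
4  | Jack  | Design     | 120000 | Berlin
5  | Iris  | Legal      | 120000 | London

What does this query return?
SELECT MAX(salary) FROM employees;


Salaries: 120000, 40000, 100000, 120000, 120000
MAX = 120000

120000


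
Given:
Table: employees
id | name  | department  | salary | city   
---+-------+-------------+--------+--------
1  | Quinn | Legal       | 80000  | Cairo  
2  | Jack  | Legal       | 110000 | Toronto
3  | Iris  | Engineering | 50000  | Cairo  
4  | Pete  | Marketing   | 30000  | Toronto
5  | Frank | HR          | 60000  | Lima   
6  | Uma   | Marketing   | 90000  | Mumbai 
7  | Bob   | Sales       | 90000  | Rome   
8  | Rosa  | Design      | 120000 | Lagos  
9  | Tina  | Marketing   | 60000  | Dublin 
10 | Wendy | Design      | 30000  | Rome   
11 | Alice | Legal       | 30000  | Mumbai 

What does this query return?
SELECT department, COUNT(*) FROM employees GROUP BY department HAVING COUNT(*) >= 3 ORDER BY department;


Groups with count >= 3:
  Legal: 3 -> PASS
  Marketing: 3 -> PASS
  Design: 2 -> filtered out
  Engineering: 1 -> filtered out
  HR: 1 -> filtered out
  Sales: 1 -> filtered out


2 groups:
Legal, 3
Marketing, 3


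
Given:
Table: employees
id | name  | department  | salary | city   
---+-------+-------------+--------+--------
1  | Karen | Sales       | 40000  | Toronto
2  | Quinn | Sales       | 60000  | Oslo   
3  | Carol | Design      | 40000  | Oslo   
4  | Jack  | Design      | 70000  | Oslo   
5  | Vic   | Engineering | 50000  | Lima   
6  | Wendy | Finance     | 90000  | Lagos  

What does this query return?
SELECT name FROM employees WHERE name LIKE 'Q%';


LIKE 'Q%' matches names starting with 'Q'
Matching: 1

1 rows:
Quinn


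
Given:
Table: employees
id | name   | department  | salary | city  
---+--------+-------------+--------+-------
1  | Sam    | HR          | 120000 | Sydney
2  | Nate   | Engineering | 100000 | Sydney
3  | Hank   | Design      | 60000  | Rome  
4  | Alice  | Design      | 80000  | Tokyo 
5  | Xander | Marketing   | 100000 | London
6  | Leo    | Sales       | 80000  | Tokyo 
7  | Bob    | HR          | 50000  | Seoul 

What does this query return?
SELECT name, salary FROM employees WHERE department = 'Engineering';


Filtering: department = 'Engineering'
Matching rows: 1

1 rows:
Nate, 100000


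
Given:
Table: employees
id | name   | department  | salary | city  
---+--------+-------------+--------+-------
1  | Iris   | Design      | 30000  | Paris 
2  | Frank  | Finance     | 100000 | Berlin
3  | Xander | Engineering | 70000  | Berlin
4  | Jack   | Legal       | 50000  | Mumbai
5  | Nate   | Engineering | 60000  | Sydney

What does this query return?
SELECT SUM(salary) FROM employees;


SUM(salary) = 30000 + 100000 + 70000 + 50000 + 60000 = 310000

310000


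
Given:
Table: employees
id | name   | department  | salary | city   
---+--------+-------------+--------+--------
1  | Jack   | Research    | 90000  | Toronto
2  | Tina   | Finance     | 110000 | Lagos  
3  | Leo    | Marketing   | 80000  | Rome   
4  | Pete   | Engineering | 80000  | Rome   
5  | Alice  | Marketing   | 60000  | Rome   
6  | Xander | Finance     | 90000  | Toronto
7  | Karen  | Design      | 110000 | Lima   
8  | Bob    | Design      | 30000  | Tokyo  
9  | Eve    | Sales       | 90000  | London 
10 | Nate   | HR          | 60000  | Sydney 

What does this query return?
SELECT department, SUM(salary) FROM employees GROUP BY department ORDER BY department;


Summing salary within each department:
  Design: 110000 + 30000 = 140000
  Engineering: 80000 = 80000
  Finance: 110000 + 90000 = 200000
  HR: 60000 = 60000
  Marketing: 80000 + 60000 = 140000
  Research: 90000 = 90000
  Sales: 90000 = 90000


7 groups:
Design, 140000
Engineering, 80000
Finance, 200000
HR, 60000
Marketing, 140000
Research, 90000
Sales, 90000


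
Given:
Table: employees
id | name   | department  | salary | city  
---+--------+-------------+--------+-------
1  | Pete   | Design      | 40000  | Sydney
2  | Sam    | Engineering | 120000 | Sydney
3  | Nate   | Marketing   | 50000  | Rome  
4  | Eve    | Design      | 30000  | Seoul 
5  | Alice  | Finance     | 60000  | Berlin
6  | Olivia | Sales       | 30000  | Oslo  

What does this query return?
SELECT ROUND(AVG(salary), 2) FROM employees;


SUM(salary) = 330000
COUNT = 6
ROUND(AVG, 2) = ROUND(330000 / 6, 2) = 55000.0

55000.0


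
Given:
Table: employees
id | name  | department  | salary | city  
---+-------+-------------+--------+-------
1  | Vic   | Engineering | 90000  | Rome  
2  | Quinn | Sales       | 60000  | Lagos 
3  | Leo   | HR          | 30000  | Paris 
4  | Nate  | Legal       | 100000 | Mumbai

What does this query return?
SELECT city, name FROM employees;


Projecting columns: city, name

4 rows:
Rome, Vic
Lagos, Quinn
Paris, Leo
Mumbai, Nate


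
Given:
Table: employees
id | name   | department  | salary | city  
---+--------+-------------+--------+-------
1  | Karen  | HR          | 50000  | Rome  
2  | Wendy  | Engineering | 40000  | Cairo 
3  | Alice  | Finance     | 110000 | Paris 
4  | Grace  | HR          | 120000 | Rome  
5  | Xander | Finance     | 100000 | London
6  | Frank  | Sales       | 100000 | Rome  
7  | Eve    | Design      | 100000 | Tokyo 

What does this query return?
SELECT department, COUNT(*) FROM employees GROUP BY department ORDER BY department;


Assigning each row to its department group:
  Karen -> HR
  Wendy -> Engineering
  Alice -> Finance
  Grace -> HR
  Xander -> Finance
  Frank -> Sales
  Eve -> Design


5 groups:
Design, 1
Engineering, 1
Finance, 2
HR, 2
Sales, 1


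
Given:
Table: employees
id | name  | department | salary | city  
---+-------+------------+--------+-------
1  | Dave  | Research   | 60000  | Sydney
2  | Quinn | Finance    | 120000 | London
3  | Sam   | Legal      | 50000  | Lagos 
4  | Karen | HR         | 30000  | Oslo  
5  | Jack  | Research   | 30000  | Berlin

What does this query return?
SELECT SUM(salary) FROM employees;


SUM(salary) = 60000 + 120000 + 50000 + 30000 + 30000 = 290000

290000


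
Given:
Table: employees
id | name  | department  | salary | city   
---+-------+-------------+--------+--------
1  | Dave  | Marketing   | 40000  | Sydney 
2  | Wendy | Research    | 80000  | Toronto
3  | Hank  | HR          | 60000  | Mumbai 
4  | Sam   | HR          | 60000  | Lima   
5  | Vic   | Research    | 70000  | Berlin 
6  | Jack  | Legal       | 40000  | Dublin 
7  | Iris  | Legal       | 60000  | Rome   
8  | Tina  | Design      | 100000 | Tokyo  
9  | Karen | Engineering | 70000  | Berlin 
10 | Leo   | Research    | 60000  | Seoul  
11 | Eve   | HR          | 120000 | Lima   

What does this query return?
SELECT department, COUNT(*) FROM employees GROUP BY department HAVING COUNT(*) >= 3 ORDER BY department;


Groups with count >= 3:
  HR: 3 -> PASS
  Research: 3 -> PASS
  Design: 1 -> filtered out
  Engineering: 1 -> filtered out
  Legal: 2 -> filtered out
  Marketing: 1 -> filtered out


2 groups:
HR, 3
Research, 3


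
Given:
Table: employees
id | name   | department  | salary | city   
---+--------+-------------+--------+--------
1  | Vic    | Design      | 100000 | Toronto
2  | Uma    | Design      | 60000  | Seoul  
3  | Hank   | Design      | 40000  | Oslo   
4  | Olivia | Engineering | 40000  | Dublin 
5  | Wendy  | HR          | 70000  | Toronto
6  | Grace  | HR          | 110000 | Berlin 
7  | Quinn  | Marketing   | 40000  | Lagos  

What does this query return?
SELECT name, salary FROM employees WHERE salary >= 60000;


Filtering: salary >= 60000
Matching: 4 rows

4 rows:
Vic, 100000
Uma, 60000
Wendy, 70000
Grace, 110000


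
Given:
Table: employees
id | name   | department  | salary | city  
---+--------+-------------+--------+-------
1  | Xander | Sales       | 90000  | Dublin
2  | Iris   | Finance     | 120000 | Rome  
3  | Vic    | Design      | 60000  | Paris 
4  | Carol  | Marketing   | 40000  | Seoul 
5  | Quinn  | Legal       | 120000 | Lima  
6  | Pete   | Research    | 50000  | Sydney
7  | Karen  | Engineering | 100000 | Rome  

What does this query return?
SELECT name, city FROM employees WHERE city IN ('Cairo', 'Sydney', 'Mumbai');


Filtering: city IN ('Cairo', 'Sydney', 'Mumbai')
Matching: 1 rows

1 rows:
Pete, Sydney


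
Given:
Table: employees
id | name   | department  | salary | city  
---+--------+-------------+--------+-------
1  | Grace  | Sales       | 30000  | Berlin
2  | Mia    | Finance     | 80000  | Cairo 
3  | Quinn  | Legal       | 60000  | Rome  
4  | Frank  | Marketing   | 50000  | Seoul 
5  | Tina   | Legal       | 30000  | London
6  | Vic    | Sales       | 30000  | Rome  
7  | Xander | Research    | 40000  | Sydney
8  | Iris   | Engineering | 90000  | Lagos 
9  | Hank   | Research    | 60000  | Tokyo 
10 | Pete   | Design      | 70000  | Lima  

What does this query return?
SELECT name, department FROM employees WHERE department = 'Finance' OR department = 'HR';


Filtering: department = 'Finance' OR 'HR'
Matching: 1 rows

1 rows:
Mia, Finance


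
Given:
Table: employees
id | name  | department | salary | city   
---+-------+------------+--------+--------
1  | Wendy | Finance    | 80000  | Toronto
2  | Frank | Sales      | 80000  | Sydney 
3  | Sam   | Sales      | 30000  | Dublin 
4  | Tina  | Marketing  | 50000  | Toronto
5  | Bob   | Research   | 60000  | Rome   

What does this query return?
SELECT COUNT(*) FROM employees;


COUNT(*) counts all rows

5


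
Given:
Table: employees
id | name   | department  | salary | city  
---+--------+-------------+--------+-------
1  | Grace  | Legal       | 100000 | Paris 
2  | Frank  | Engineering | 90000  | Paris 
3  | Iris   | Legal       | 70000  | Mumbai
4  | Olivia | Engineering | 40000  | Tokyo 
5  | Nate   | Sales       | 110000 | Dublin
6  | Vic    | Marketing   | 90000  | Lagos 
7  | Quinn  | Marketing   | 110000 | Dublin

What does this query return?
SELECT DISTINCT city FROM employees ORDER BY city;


All 'city' values (row order): Paris, Paris, Mumbai, Tokyo, Dublin, Lagos, Dublin
Removing duplicates leaves 5 unique value(s).

5 values:
Dublin
Lagos
Mumbai
Paris
Tokyo


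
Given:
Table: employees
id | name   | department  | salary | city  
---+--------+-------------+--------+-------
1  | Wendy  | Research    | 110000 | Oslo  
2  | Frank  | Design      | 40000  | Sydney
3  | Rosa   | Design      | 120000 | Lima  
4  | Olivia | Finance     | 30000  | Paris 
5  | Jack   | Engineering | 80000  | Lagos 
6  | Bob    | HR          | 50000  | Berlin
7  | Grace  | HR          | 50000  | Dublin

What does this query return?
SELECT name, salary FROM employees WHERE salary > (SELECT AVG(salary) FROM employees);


Subquery: AVG(salary) = 68571.43
Filtering: salary > 68571.43
  Wendy (110000) -> MATCH
  Rosa (120000) -> MATCH
  Jack (80000) -> MATCH


3 rows:
Wendy, 110000
Rosa, 120000
Jack, 80000


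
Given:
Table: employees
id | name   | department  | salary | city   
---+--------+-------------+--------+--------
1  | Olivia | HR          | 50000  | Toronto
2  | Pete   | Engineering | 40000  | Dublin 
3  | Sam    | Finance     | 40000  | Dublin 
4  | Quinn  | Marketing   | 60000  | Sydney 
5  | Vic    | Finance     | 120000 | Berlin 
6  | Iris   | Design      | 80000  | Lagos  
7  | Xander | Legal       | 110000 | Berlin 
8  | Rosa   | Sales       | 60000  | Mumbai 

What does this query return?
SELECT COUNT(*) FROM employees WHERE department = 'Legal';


Counting rows where department = 'Legal'
  Xander -> MATCH


1


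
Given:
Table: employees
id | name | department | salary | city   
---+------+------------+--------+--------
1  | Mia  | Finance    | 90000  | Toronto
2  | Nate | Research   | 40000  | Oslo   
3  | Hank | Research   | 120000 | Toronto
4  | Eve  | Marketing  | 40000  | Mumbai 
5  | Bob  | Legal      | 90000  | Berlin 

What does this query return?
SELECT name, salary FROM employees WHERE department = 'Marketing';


Filtering: department = 'Marketing'
Matching rows: 1

1 rows:
Eve, 40000


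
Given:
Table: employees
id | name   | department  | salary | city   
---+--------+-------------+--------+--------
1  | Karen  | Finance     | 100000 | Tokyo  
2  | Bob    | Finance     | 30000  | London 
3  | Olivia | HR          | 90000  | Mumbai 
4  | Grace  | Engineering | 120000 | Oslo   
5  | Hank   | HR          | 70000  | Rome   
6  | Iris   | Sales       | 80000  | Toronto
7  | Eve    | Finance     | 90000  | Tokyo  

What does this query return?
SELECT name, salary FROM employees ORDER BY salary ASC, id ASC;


Sorting by salary ASC, then id ASC for ties

7 rows:
Bob, 30000
Hank, 70000
Iris, 80000
Olivia, 90000
Eve, 90000
Karen, 100000
Grace, 120000


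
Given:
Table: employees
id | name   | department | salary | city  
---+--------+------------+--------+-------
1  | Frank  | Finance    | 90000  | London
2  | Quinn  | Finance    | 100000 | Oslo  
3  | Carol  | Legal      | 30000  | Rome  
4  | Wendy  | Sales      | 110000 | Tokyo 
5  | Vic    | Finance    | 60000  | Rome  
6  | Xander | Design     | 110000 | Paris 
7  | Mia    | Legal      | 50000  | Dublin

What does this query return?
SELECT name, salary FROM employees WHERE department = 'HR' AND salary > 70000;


Filtering: department = 'HR' AND salary > 70000
Matching: 0 rows

Empty result set (0 rows)


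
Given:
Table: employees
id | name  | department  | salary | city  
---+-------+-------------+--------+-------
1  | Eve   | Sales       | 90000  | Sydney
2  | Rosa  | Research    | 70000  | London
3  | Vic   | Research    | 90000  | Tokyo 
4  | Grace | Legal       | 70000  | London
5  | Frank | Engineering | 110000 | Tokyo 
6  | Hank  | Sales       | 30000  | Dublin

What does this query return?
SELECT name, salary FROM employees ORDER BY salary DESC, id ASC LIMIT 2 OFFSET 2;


Sort by salary DESC (id ASC tiebreak), then skip 2 and take 2
Rows 3 through 4

2 rows:
Vic, 90000
Rosa, 70000


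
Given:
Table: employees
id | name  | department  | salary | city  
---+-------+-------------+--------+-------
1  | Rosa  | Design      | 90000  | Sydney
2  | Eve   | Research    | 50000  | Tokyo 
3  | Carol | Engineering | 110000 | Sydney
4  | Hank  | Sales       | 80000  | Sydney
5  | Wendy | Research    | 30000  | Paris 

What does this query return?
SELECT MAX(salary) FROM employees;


Salaries: 90000, 50000, 110000, 80000, 30000
MAX = 110000

110000


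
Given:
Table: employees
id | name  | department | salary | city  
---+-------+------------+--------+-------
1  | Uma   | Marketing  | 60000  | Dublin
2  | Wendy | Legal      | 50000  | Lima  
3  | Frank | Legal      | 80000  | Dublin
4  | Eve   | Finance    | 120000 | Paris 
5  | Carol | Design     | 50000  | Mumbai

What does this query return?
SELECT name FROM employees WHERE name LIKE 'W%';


LIKE 'W%' matches names starting with 'W'
Matching: 1

1 rows:
Wendy


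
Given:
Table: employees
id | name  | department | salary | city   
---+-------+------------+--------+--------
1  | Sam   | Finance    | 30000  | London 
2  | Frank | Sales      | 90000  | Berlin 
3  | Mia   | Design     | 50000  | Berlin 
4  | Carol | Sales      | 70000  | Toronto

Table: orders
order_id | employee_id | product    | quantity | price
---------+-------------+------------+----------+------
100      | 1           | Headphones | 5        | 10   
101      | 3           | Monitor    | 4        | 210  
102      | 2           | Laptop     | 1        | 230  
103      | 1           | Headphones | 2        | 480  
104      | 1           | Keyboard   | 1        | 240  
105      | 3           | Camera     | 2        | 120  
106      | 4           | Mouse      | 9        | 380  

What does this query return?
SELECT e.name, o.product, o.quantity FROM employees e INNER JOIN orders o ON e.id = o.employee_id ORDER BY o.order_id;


Joining employees.id = orders.employee_id:
  employee Sam (id=1) -> order Headphones
  employee Mia (id=3) -> order Monitor
  employee Frank (id=2) -> order Laptop
  employee Sam (id=1) -> order Headphones
  employee Sam (id=1) -> order Keyboard
  employee Mia (id=3) -> order Camera
  employee Carol (id=4) -> order Mouse


7 rows:
Sam, Headphones, 5
Mia, Monitor, 4
Frank, Laptop, 1
Sam, Headphones, 2
Sam, Keyboard, 1
Mia, Camera, 2
Carol, Mouse, 9


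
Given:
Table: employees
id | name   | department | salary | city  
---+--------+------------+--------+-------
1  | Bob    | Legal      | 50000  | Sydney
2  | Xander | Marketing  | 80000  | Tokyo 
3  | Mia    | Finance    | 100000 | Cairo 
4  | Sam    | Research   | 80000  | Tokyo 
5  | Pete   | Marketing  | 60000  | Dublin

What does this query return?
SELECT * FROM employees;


SELECT * returns all 5 rows with all columns

5 rows:
1, Bob, Legal, 50000, Sydney
2, Xander, Marketing, 80000, Tokyo
3, Mia, Finance, 100000, Cairo
4, Sam, Research, 80000, Tokyo
5, Pete, Marketing, 60000, Dublin


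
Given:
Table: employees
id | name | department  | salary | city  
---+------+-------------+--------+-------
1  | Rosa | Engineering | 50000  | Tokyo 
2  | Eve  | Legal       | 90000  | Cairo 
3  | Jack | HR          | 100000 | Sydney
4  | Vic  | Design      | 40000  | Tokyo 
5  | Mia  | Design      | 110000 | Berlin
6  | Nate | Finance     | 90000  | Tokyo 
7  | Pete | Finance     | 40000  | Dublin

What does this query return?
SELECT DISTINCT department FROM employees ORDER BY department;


All 'department' values (row order): Engineering, Legal, HR, Design, Design, Finance, Finance
Removing duplicates leaves 5 unique value(s).

5 values:
Design
Engineering
Finance
HR
Legal


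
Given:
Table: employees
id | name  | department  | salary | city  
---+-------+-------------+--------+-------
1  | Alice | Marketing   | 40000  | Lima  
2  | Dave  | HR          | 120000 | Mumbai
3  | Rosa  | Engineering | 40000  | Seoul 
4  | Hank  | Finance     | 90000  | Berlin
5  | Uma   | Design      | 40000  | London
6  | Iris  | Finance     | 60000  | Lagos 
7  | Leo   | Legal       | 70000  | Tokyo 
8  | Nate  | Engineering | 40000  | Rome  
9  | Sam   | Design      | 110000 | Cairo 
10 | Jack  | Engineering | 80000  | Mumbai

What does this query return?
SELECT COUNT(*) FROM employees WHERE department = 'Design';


Counting rows where department = 'Design'
  Uma -> MATCH
  Sam -> MATCH


2


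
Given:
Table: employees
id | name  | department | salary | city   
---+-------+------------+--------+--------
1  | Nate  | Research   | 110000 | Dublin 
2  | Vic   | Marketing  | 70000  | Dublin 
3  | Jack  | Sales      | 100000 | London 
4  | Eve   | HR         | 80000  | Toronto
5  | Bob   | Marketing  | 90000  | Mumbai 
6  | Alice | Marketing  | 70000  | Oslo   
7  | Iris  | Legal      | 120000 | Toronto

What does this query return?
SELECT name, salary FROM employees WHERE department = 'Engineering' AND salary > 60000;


Filtering: department = 'Engineering' AND salary > 60000
Matching: 0 rows

Empty result set (0 rows)


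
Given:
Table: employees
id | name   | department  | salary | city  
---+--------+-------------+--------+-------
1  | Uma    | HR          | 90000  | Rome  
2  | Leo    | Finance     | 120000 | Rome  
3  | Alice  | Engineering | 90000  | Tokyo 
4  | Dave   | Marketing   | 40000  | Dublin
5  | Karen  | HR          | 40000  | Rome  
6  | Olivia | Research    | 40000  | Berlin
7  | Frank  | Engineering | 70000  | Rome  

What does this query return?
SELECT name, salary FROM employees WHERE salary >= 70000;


Filtering: salary >= 70000
Matching: 4 rows

4 rows:
Uma, 90000
Leo, 120000
Alice, 90000
Frank, 70000


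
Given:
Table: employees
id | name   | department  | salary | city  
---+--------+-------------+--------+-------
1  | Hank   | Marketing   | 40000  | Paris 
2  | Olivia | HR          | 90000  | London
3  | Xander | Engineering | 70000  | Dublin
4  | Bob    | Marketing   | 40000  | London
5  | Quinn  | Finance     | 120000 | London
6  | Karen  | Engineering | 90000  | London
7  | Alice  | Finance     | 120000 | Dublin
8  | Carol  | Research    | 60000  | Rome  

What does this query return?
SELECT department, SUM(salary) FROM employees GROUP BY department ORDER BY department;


Summing salary within each department:
  Engineering: 70000 + 90000 = 160000
  Finance: 120000 + 120000 = 240000
  HR: 90000 = 90000
  Marketing: 40000 + 40000 = 80000
  Research: 60000 = 60000


5 groups:
Engineering, 160000
Finance, 240000
HR, 90000
Marketing, 80000
Research, 60000


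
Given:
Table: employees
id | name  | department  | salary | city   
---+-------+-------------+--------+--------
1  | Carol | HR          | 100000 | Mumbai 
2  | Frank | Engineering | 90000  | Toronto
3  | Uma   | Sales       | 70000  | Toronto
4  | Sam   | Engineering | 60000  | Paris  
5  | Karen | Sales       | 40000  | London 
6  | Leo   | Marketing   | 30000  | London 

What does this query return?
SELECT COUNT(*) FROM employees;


COUNT(*) counts all rows

6


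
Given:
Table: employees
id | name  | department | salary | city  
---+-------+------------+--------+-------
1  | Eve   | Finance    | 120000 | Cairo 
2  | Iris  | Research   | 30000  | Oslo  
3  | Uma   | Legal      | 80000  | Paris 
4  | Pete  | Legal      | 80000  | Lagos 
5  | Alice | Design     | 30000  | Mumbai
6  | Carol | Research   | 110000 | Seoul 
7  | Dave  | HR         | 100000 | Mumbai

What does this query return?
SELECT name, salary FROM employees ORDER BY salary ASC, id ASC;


Sorting by salary ASC, then id ASC for ties

7 rows:
Iris, 30000
Alice, 30000
Uma, 80000
Pete, 80000
Dave, 100000
Carol, 110000
Eve, 120000
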